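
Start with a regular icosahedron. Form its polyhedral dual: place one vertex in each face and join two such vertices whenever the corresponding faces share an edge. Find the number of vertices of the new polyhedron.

The base solid has V = 12, E = 30, F = 20.
The dual swaps V and F and preserves E: V′ = F = 20, E′ = E = 30, F′ = V = 12.

20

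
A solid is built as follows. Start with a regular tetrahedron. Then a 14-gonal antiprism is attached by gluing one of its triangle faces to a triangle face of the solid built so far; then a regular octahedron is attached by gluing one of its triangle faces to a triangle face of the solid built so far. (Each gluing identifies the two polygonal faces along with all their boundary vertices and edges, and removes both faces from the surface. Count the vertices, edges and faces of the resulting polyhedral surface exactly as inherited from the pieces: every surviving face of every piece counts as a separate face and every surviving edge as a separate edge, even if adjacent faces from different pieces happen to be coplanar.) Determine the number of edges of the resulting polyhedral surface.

68

A regular tetrahedron: V=4, E=6, F=4.
Attach a 14-gonal antiprism (V=28, E=56, F=30) along a 3-gon: merge 3 vertices and 3 edges, delete both glued faces → V=29, E=59, F=32.
Attach a regular octahedron (V=6, E=12, F=8) along a 3-gon: merge 3 vertices and 3 edges, delete both glued faces → V=32, E=68, F=38.
Check: V − E + F = 32 − 68 + 38 = 2.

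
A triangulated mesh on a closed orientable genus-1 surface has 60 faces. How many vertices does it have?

30

χ = 2 − 2·1 = 0, and every face is a triangle so 3F = 2E.
E = 3·60/2 = 90. Then V = 0 + E − F = 0 + 90 − 60 = 30.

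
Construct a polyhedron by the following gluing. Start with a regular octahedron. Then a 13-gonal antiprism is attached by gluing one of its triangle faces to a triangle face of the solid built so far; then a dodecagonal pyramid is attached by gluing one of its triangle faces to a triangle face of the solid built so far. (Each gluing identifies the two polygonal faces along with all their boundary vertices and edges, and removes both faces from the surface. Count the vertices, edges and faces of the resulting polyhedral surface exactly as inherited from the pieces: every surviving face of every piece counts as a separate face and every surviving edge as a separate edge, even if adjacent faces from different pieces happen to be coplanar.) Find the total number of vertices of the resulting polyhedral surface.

39

A regular octahedron: V=6, E=12, F=8.
Attach a 13-gonal antiprism (V=26, E=52, F=28) along a 3-gon: merge 3 vertices and 3 edges, delete both glued faces → V=29, E=61, F=34.
Attach a dodecagonal pyramid (V=13, E=24, F=13) along a 3-gon: merge 3 vertices and 3 edges, delete both glued faces → V=39, E=82, F=45.
Check: V − E + F = 39 − 82 + 45 = 2.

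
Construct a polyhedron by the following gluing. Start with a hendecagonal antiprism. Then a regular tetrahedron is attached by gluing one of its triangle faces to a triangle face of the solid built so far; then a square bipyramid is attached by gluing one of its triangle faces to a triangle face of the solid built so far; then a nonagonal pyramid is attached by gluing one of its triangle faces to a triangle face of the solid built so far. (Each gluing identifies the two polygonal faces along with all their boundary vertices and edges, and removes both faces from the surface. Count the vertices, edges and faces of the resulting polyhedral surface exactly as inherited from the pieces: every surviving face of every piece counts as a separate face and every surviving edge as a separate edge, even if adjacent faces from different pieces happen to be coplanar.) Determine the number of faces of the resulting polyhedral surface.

A hendecagonal antiprism: V=22, E=44, F=24.
Attach a regular tetrahedron (V=4, E=6, F=4) along a 3-gon: merge 3 vertices and 3 edges, delete both glued faces → V=23, E=47, F=26.
Attach a square bipyramid (V=6, E=12, F=8) along a 3-gon: merge 3 vertices and 3 edges, delete both glued faces → V=26, E=56, F=32.
Attach a nonagonal pyramid (V=10, E=18, F=10) along a 3-gon: merge 3 vertices and 3 edges, delete both glued faces → V=33, E=71, F=40.
Check: V − E + F = 33 − 71 + 40 = 2.

40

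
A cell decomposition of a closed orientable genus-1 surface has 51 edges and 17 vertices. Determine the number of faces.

34

For a closed orientable surface of genus 1, χ = 2 − 2·1 = 0.
F = 0 − V + E = 0 − 17 + 51 = 34.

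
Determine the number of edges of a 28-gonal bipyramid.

A bipyramid over an n-gon has 2n triangular faces and n + 2 vertices: V = 28 + 2 = 30, E = 3·28 = 84, F = 2·28 = 56.

84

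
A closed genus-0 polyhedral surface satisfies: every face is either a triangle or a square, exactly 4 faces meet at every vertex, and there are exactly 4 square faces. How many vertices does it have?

10

Let x be the number of triangles; then F = 4 + x.
Edge–face incidences: 2E = 4·4 + 3·x = 16 + 3x.
Every vertex has degree 4, so 4V = 2E.
Euler: V − E + F = 2 ⇒ (2E)/4 − E + (4 + x) = 2.
Multiply by 8: 2·(2E) − 4·(2E) + 8·(4 + x) = 16, i.e. 32 + 8x − 2·(16 + 3x) = 16.
Collecting terms: 2x = 16, so x = 8.
Then 2E = 16 + 3·8 = 40, so E = 20, V = 2E/4 = 10, F = 4 + 8 = 12.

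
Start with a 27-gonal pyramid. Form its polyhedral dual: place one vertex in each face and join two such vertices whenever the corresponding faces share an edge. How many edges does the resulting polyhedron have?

The base solid has V = 28, E = 54, F = 28.
The dual swaps V and F and preserves E: V′ = F = 28, E′ = E = 54, F′ = V = 28.

54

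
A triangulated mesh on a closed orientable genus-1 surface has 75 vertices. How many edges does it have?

225

χ = 2 − 2·1 = 0, and every face is a triangle so 3F = 2E.
V − E + F = 0 with E = 3F/2 gives 75 − (3/2 − 1)·F = 0, so F = 150 and E = 225.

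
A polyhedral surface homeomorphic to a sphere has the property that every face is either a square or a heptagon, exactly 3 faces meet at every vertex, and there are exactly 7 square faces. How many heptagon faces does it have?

Let x be the number of heptagons; then F = 7 + x.
Edge–face incidences: 2E = 4·7 + 7·x = 28 + 7x.
Every vertex has degree 3, so 3V = 2E.
Euler: V − E + F = 2 ⇒ (2E)/3 − E + (7 + x) = 2.
Multiply by 6: 2·(2E) − 3·(2E) + 6·(7 + x) = 12, i.e. 42 + 6x − (28 + 7x) = 12.
Collecting terms: −x + 14 = 12, so −x = −2, so x = 2.
Then 2E = 28 + 7·2 = 42, so E = 21, V = 2E/3 = 14, F = 7 + 2 = 9.

2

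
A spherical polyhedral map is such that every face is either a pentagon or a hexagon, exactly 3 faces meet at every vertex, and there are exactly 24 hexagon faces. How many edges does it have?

102

Let x be the number of pentagons; then F = 24 + x.
Edge–face incidences: 2E = 6·24 + 5·x = 144 + 5x.
Every vertex has degree 3, so 3V = 2E.
Euler: V − E + F = 2 ⇒ (2E)/3 − E + (24 + x) = 2.
Multiply by 6: 2·(2E) − 3·(2E) + 6·(24 + x) = 12, i.e. 144 + 6x − (144 + 5x) = 12.
Collecting terms: x = 12.
Then 2E = 144 + 5·12 = 204, so E = 102, V = 2E/3 = 68, F = 24 + 12 = 36.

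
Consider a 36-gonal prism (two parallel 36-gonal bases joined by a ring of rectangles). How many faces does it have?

38

A prism on an n-gon has two n-gon bases and n rectangular sides: V = 2·36 = 72, E = 3·36 = 108, F = 36 + 2 = 38.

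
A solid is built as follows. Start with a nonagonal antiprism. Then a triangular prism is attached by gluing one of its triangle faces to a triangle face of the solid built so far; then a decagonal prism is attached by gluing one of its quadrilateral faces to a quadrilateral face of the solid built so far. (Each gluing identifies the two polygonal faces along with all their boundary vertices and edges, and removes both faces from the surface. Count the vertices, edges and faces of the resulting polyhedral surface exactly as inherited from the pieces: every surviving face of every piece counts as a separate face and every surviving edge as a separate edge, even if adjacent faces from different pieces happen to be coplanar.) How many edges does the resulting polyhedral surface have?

A nonagonal antiprism: V=18, E=36, F=20.
Attach a triangular prism (V=6, E=9, F=5) along a 3-gon: merge 3 vertices and 3 edges, delete both glued faces → V=21, E=42, F=23.
Attach a decagonal prism (V=20, E=30, F=12) along a 4-gon: merge 4 vertices and 4 edges, delete both glued faces → V=37, E=68, F=33.
Check: V − E + F = 37 − 68 + 33 = 2.

68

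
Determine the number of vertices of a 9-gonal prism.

18

A prism on an n-gon has two n-gon bases and n rectangular sides: V = 2·9 = 18, E = 3·9 = 27, F = 9 + 2 = 11.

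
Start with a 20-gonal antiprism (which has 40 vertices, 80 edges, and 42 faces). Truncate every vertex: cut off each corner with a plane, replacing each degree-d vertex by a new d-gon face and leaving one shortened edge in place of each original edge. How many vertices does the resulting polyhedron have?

160

Truncation replaces each original edge-end by a new vertex, so V′ = 2E = 160.
Each original edge survives, and each old vertex of degree d contributes d new edges; summing degrees gives Σd = 2E, so E′ = E + 2E = 3E = 240.
Each original face survives and each original vertex becomes one new face: F′ = F + V = 82.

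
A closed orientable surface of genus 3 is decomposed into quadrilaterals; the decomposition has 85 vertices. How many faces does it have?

χ = 2 − 2·3 = -4, and every face is a square so 4F = 2E.
V − E + F = -4 with E = 4F/2 gives 85 − (4/2 − 1)·F = -4, so F = 89 and E = 178.

89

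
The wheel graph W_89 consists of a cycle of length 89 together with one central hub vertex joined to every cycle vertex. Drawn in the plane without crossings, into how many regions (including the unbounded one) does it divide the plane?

90

W_89 has V = 89 + 1 = 90 vertices and E = 2·89 = 178 edges.
By Euler's formula F = 2 − V + E = 2 − 90 + 178 = 90.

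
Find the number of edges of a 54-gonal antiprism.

An antiprism on an n-gon has two n-gon caps and 2n triangles: V = 2·54 = 108, E = 4·54 = 216, F = 2·54 + 2 = 110.

216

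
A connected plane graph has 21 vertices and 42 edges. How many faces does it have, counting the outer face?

23

Euler's formula for a connected plane graph: V − E + F = 2, so F = 2 − 21 + 42 = 23.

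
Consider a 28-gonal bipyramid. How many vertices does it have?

30

A bipyramid over an n-gon has 2n triangular faces and n + 2 vertices: V = 28 + 2 = 30, E = 3·28 = 84, F = 2·28 = 56.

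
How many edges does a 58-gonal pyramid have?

116

A pyramid on an n-gon base has one n-gon and n triangles: V = 58 + 1 = 59, E = 2·58 = 116, F = 58 + 1 = 59.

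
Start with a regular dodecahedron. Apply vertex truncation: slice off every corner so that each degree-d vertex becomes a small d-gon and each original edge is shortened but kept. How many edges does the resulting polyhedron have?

90

The base solid has V = 20, E = 30, F = 12.
Truncation replaces each original edge-end by a new vertex, so V′ = 2E = 60.
Each original edge survives, and each old vertex of degree d contributes d new edges; summing degrees gives Σd = 2E, so E′ = E + 2E = 3E = 90.
Each original face survives and each original vertex becomes one new face: F′ = F + V = 32.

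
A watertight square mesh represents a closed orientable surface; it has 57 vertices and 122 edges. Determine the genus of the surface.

3

Every face is a square and each edge borders two faces, so 4F = 2·122, giving F = 61.
χ = V − E + F = 57 − 122 + 61 = -4.
For a closed orientable surface χ = 2 − 2g, so g = (2 − (-4))/2 = 3.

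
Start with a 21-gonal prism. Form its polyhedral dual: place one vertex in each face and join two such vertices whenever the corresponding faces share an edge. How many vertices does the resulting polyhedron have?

The base solid has V = 42, E = 63, F = 23.
The dual swaps V and F and preserves E: V′ = F = 23, E′ = E = 63, F′ = V = 42.

23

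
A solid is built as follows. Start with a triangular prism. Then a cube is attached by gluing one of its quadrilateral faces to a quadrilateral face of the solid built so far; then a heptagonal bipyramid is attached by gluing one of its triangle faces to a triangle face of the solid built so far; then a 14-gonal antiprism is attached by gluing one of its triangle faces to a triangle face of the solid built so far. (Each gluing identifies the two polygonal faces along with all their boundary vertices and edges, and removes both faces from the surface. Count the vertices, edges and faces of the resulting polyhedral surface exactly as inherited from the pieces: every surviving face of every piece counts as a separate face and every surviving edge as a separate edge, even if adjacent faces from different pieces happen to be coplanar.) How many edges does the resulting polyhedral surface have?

A triangular prism: V=6, E=9, F=5.
Attach a cube (V=8, E=12, F=6) along a 4-gon: merge 4 vertices and 4 edges, delete both glued faces → V=10, E=17, F=9.
Attach a heptagonal bipyramid (V=9, E=21, F=14) along a 3-gon: merge 3 vertices and 3 edges, delete both glued faces → V=16, E=35, F=21.
Attach a 14-gonal antiprism (V=28, E=56, F=30) along a 3-gon: merge 3 vertices and 3 edges, delete both glued faces → V=41, E=88, F=49.
Check: V − E + F = 41 − 88 + 49 = 2.

88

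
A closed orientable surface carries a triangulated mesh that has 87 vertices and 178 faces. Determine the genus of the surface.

2

Every face is a triangle, so 2E = 3·178 = 534, giving E = 267.
χ = V − E + F = 87 − 267 + 178 = -2.
For a closed orientable surface χ = 2 − 2g, so g = (2 − (-2))/2 = 2.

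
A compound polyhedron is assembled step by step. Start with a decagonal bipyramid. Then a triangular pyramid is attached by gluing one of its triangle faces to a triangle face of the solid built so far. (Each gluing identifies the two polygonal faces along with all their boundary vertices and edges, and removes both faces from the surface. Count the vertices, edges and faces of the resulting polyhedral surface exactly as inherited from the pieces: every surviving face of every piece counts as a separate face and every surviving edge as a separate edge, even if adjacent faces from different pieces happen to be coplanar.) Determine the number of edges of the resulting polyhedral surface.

A decagonal bipyramid: V=12, E=30, F=20.
Attach a triangular pyramid (V=4, E=6, F=4) along a 3-gon: merge 3 vertices and 3 edges, delete both glued faces → V=13, E=33, F=22.
Check: V − E + F = 13 − 33 + 22 = 2.

33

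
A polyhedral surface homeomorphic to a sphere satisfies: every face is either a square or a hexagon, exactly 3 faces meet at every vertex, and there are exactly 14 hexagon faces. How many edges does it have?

Let x be the number of squares; then F = 14 + x.
Edge–face incidences: 2E = 6·14 + 4·x = 84 + 4x.
Every vertex has degree 3, so 3V = 2E.
Euler: V − E + F = 2 ⇒ (2E)/3 − E + (14 + x) = 2.
Multiply by 6: 2·(2E) − 3·(2E) + 6·(14 + x) = 12, i.e. 84 + 6x − (84 + 4x) = 12.
Collecting terms: 2x = 12, so x = 6.
Then 2E = 84 + 4·6 = 108, so E = 54, V = 2E/3 = 36, F = 14 + 6 = 20.

54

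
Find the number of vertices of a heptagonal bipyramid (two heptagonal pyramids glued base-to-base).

A bipyramid over an n-gon has 2n triangular faces and n + 2 vertices: V = 7 + 2 = 9, E = 3·7 = 21, F = 2·7 = 14.

9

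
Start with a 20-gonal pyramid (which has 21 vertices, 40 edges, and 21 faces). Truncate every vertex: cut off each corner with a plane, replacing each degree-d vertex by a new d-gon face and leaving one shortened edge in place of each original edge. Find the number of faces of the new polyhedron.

42

Truncation replaces each original edge-end by a new vertex, so V′ = 2E = 80.
Each original edge survives, and each old vertex of degree d contributes d new edges; summing degrees gives Σd = 2E, so E′ = E + 2E = 3E = 120.
Each original face survives and each original vertex becomes one new face: F′ = F + V = 42.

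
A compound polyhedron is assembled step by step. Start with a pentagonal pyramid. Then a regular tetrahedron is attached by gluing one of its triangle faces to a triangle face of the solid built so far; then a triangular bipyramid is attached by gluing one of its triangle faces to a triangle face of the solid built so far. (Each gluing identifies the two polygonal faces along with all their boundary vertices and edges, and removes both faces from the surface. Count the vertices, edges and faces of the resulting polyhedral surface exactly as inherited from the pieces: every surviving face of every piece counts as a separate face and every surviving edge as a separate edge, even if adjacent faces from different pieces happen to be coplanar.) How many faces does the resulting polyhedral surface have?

A pentagonal pyramid: V=6, E=10, F=6.
Attach a regular tetrahedron (V=4, E=6, F=4) along a 3-gon: merge 3 vertices and 3 edges, delete both glued faces → V=7, E=13, F=8.
Attach a triangular bipyramid (V=5, E=9, F=6) along a 3-gon: merge 3 vertices and 3 edges, delete both glued faces → V=9, E=19, F=12.
Check: V − E + F = 9 − 19 + 12 = 2.

12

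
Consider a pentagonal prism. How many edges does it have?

A prism on an n-gon has two n-gon bases and n rectangular sides: V = 2·5 = 10, E = 3·5 = 15, F = 5 + 2 = 7.

15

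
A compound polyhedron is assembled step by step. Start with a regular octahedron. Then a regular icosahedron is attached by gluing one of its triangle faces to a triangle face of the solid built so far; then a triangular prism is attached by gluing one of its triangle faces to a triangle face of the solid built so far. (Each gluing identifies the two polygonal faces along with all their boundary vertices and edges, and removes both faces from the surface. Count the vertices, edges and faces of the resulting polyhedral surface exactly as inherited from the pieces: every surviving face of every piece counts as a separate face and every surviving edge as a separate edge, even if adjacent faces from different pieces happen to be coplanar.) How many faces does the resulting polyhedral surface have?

A regular octahedron: V=6, E=12, F=8.
Attach a regular icosahedron (V=12, E=30, F=20) along a 3-gon: merge 3 vertices and 3 edges, delete both glued faces → V=15, E=39, F=26.
Attach a triangular prism (V=6, E=9, F=5) along a 3-gon: merge 3 vertices and 3 edges, delete both glued faces → V=18, E=45, F=29.
Check: V − E + F = 18 − 45 + 29 = 2.

29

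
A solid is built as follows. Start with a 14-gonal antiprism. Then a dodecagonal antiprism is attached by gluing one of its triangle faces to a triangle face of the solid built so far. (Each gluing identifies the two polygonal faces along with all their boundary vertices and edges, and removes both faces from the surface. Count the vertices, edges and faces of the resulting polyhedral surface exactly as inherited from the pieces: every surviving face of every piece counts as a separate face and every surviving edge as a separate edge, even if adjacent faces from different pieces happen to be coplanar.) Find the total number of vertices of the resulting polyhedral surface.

49

A 14-gonal antiprism: V=28, E=56, F=30.
Attach a dodecagonal antiprism (V=24, E=48, F=26) along a 3-gon: merge 3 vertices and 3 edges, delete both glued faces → V=49, E=101, F=54.
Check: V − E + F = 49 − 101 + 54 = 2.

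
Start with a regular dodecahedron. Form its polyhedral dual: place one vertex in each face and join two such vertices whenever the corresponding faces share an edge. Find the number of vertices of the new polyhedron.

12

The base solid has V = 20, E = 30, F = 12.
The dual swaps V and F and preserves E: V′ = F = 12, E′ = E = 30, F′ = V = 20.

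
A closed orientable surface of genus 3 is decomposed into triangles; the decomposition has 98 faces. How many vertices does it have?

45

χ = 2 − 2·3 = -4, and every face is a triangle so 3F = 2E.
E = 3·98/2 = 147. Then V = -4 + E − F = -4 + 147 − 98 = 45.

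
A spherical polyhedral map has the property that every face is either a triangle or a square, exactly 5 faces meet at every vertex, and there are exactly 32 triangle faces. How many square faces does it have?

Let x be the number of squares; then F = 32 + x.
Edge–face incidences: 2E = 3·32 + 4·x = 96 + 4x.
Every vertex has degree 5, so 5V = 2E.
Euler: V − E + F = 2 ⇒ (2E)/5 − E + (32 + x) = 2.
Multiply by 10: 2·(2E) − 5·(2E) + 10·(32 + x) = 20, i.e. 320 + 10x − 3·(96 + 4x) = 20.
Collecting terms: −2x + 32 = 20, so −2x = −12, so x = 6.
Then 2E = 96 + 4·6 = 120, so E = 60, V = 2E/5 = 24, F = 32 + 6 = 38.

6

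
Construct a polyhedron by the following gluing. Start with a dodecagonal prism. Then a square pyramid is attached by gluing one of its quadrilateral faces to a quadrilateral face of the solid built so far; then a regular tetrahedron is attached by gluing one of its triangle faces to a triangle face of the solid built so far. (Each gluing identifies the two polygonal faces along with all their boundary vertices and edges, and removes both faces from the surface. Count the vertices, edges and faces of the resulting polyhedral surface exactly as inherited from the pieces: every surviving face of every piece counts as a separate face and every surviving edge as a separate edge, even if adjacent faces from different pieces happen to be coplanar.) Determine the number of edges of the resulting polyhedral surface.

43

A dodecagonal prism: V=24, E=36, F=14.
Attach a square pyramid (V=5, E=8, F=5) along a 4-gon: merge 4 vertices and 4 edges, delete both glued faces → V=25, E=40, F=17.
Attach a regular tetrahedron (V=4, E=6, F=4) along a 3-gon: merge 3 vertices and 3 edges, delete both glued faces → V=26, E=43, F=19.
Check: V − E + F = 26 − 43 + 19 = 2.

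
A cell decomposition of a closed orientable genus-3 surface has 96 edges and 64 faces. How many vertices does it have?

For a closed orientable surface of genus 3, χ = 2 − 2·3 = -4.
V = -4 + E − F = -4 + 96 − 64 = 28.

28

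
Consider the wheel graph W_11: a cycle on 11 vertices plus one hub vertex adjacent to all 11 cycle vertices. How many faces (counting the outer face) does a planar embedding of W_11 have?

W_11 has V = 11 + 1 = 12 vertices and E = 2·11 = 22 edges.
By Euler's formula F = 2 − V + E = 2 − 12 + 22 = 12.

12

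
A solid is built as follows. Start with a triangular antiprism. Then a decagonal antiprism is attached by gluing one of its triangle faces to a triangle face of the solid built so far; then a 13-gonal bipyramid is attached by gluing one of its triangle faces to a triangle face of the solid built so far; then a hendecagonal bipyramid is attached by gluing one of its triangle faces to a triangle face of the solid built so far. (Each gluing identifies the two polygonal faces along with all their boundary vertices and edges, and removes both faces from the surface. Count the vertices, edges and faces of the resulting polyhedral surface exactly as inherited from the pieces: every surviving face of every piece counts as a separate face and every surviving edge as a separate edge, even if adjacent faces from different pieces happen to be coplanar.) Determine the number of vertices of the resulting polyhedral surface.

45

A triangular antiprism: V=6, E=12, F=8.
Attach a decagonal antiprism (V=20, E=40, F=22) along a 3-gon: merge 3 vertices and 3 edges, delete both glued faces → V=23, E=49, F=28.
Attach a 13-gonal bipyramid (V=15, E=39, F=26) along a 3-gon: merge 3 vertices and 3 edges, delete both glued faces → V=35, E=85, F=52.
Attach a hendecagonal bipyramid (V=13, E=33, F=22) along a 3-gon: merge 3 vertices and 3 edges, delete both glued faces → V=45, E=115, F=72.
Check: V − E + F = 45 − 115 + 72 = 2.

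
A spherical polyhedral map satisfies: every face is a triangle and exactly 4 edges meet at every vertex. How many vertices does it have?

Each face has 3 edges and each edge borders two faces, so 2E = 3F.
Each vertex has degree 4, so 4V = 2E and hence V = 3F/4.
Euler: V − E + F = 2 ⇒ (3F/4) − (3F/2) + F = 2.
Multiply by 8: (6 − 12 + 8)F = 16, i.e. 2F = 16.
So F = 8, E = 3·8/2 = 12, V = 3·8/4 = 6.

6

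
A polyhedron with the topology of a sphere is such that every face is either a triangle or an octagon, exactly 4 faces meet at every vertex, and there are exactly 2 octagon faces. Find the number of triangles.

Let x be the number of triangles; then F = 2 + x.
Edge–face incidences: 2E = 8·2 + 3·x = 16 + 3x.
Every vertex has degree 4, so 4V = 2E.
Euler: V − E + F = 2 ⇒ (2E)/4 − E + (2 + x) = 2.
Multiply by 8: 2·(2E) − 4·(2E) + 8·(2 + x) = 16, i.e. 16 + 8x − 2·(16 + 3x) = 16.
Collecting terms: 2x − 16 = 16, so 2x = 32, so x = 16.
Then 2E = 16 + 3·16 = 64, so E = 32, V = 2E/4 = 16, F = 2 + 16 = 18.

16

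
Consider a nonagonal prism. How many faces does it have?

A prism on an n-gon has two n-gon bases and n rectangular sides: V = 2·9 = 18, E = 3·9 = 27, F = 9 + 2 = 11.
Check: V − E + F = 18 − 27 + 11 = 2.

11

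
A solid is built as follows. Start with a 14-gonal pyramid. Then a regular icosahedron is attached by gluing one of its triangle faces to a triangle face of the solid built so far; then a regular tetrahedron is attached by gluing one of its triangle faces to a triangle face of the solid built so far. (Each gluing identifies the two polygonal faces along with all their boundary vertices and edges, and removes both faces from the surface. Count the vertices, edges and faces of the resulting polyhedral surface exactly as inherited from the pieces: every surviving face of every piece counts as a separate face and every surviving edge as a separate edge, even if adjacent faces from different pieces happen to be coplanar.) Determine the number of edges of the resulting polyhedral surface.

58

A 14-gonal pyramid: V=15, E=28, F=15.
Attach a regular icosahedron (V=12, E=30, F=20) along a 3-gon: merge 3 vertices and 3 edges, delete both glued faces → V=24, E=55, F=33.
Attach a regular tetrahedron (V=4, E=6, F=4) along a 3-gon: merge 3 vertices and 3 edges, delete both glued faces → V=25, E=58, F=35.
Check: V − E + F = 25 − 58 + 35 = 2.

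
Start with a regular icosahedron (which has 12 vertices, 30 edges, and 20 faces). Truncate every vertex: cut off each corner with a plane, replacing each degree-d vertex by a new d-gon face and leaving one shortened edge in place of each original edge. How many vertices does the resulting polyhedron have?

Truncation replaces each original edge-end by a new vertex, so V′ = 2E = 60.
Each original edge survives, and each old vertex of degree d contributes d new edges; summing degrees gives Σd = 2E, so E′ = E + 2E = 3E = 90.
Each original face survives and each original vertex becomes one new face: F′ = F + V = 32.

60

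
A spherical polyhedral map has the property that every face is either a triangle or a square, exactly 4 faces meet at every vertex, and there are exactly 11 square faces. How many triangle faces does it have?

Let x be the number of triangles; then F = 11 + x.
Edge–face incidences: 2E = 4·11 + 3·x = 44 + 3x.
Every vertex has degree 4, so 4V = 2E.
Euler: V − E + F = 2 ⇒ (2E)/4 − E + (11 + x) = 2.
Multiply by 8: 2·(2E) − 4·(2E) + 8·(11 + x) = 16, i.e. 88 + 8x − 2·(44 + 3x) = 16.
Collecting terms: 2x = 16, so x = 8.
Then 2E = 44 + 3·8 = 68, so E = 34, V = 2E/4 = 17, F = 11 + 8 = 19.

8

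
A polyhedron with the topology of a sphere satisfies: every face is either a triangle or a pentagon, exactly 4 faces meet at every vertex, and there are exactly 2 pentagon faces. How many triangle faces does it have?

Let x be the number of triangles; then F = 2 + x.
Edge–face incidences: 2E = 5·2 + 3·x = 10 + 3x.
Every vertex has degree 4, so 4V = 2E.
Euler: V − E + F = 2 ⇒ (2E)/4 − E + (2 + x) = 2.
Multiply by 8: 2·(2E) − 4·(2E) + 8·(2 + x) = 16, i.e. 16 + 8x − 2·(10 + 3x) = 16.
Collecting terms: 2x − 4 = 16, so 2x = 20, so x = 10.
Then 2E = 10 + 3·10 = 40, so E = 20, V = 2E/4 = 10, F = 2 + 10 = 12.

10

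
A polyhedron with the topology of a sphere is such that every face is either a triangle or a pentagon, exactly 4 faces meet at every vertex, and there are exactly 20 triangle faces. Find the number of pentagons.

12

Let x be the number of pentagons; then F = 20 + x.
Edge–face incidences: 2E = 3·20 + 5·x = 60 + 5x.
Every vertex has degree 4, so 4V = 2E.
Euler: V − E + F = 2 ⇒ (2E)/4 − E + (20 + x) = 2.
Multiply by 8: 2·(2E) − 4·(2E) + 8·(20 + x) = 16, i.e. 160 + 8x − 2·(60 + 5x) = 16.
Collecting terms: −2x + 40 = 16, so −2x = −24, so x = 12.
Then 2E = 60 + 5·12 = 120, so E = 60, V = 2E/4 = 30, F = 20 + 12 = 32.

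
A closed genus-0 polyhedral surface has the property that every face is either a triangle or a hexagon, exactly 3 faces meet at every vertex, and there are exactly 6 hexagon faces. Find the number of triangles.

Let x be the number of triangles; then F = 6 + x.
Edge–face incidences: 2E = 6·6 + 3·x = 36 + 3x.
Every vertex has degree 3, so 3V = 2E.
Euler: V − E + F = 2 ⇒ (2E)/3 − E + (6 + x) = 2.
Multiply by 6: 2·(2E) − 3·(2E) + 6·(6 + x) = 12, i.e. 36 + 6x − (36 + 3x) = 12.
Collecting terms: 3x = 12, so x = 4.
Then 2E = 36 + 3·4 = 48, so E = 24, V = 2E/3 = 16, F = 6 + 4 = 10.

4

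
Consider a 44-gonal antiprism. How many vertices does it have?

An antiprism on an n-gon has two n-gon caps and 2n triangles: V = 2·44 = 88, E = 4·44 = 176, F = 2·44 + 2 = 90.
Check: V − E + F = 88 − 176 + 90 = 2.

88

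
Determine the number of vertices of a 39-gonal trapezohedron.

80

The n-trapezohedron (dual of the n-antiprism) has V = 2·39 + 2 = 80, E = 4·39 = 156, F = 2·39 = 78.
Check: V − E + F = 80 − 156 + 78 = 2.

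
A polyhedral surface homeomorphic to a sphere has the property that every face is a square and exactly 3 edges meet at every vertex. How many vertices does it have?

Each face has 4 edges and each edge borders two faces, so 2E = 4F.
Each vertex has degree 3, so 3V = 2E and hence V = 4F/3.
Euler: V − E + F = 2 ⇒ (4F/3) − (4F/2) + F = 2.
Multiply by 6: (8 − 12 + 6)F = 12, i.e. 2F = 12.
So F = 6, E = 4·6/2 = 12, V = 4·6/3 = 8.

8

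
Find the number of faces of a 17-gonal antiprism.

36

An antiprism on an n-gon has two n-gon caps and 2n triangles: V = 2·17 = 34, E = 4·17 = 68, F = 2·17 + 2 = 36.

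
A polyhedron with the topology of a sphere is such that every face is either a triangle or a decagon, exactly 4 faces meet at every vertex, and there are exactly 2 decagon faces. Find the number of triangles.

Let x be the number of triangles; then F = 2 + x.
Edge–face incidences: 2E = 10·2 + 3·x = 20 + 3x.
Every vertex has degree 4, so 4V = 2E.
Euler: V − E + F = 2 ⇒ (2E)/4 − E + (2 + x) = 2.
Multiply by 8: 2·(2E) − 4·(2E) + 8·(2 + x) = 16, i.e. 16 + 8x − 2·(20 + 3x) = 16.
Collecting terms: 2x − 24 = 16, so 2x = 40, so x = 20.
Then 2E = 20 + 3·20 = 80, so E = 40, V = 2E/4 = 20, F = 2 + 20 = 22.

20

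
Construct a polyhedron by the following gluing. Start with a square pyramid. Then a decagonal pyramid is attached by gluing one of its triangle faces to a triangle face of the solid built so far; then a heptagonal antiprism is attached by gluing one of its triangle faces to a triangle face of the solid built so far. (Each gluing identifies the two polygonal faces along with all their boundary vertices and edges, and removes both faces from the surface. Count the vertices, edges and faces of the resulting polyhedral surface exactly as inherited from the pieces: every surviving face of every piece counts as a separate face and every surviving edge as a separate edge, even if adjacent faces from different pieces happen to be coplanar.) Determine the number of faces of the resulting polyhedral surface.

28

A square pyramid: V=5, E=8, F=5.
Attach a decagonal pyramid (V=11, E=20, F=11) along a 3-gon: merge 3 vertices and 3 edges, delete both glued faces → V=13, E=25, F=14.
Attach a heptagonal antiprism (V=14, E=28, F=16) along a 3-gon: merge 3 vertices and 3 edges, delete both glued faces → V=24, E=50, F=28.
Check: V − E + F = 24 − 50 + 28 = 2.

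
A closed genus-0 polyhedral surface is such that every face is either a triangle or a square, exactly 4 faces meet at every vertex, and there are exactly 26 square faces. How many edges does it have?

Let x be the number of triangles; then F = 26 + x.
Edge–face incidences: 2E = 4·26 + 3·x = 104 + 3x.
Every vertex has degree 4, so 4V = 2E.
Euler: V − E + F = 2 ⇒ (2E)/4 − E + (26 + x) = 2.
Multiply by 8: 2·(2E) − 4·(2E) + 8·(26 + x) = 16, i.e. 208 + 8x − 2·(104 + 3x) = 16.
Collecting terms: 2x = 16, so x = 8.
Then 2E = 104 + 3·8 = 128, so E = 64, V = 2E/4 = 32, F = 26 + 8 = 34.

64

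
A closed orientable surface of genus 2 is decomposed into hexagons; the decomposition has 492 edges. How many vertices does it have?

326

χ = 2 − 2·2 = -2, and every face is a hexagon so 6F = 2E.
F = 2E/6 = 164. Then V = -2 + E − F = -2 + 492 − 164 = 326.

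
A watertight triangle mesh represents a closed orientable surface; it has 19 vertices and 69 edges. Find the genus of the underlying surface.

Every face is a triangle and each edge borders two faces, so 3F = 2·69, giving F = 46.
χ = V − E + F = 19 − 69 + 46 = -4.
For a closed orientable surface χ = 2 − 2g, so g = (2 − (-4))/2 = 3.

3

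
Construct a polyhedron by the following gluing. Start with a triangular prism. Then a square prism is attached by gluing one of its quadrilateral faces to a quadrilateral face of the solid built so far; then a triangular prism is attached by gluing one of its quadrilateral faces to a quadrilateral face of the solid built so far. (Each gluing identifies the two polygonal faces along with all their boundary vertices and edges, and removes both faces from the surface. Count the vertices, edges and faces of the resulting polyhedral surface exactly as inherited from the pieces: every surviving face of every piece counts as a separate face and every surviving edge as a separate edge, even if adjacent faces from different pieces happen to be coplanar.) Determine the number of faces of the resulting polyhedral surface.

A triangular prism: V=6, E=9, F=5.
Attach a square prism (V=8, E=12, F=6) along a 4-gon: merge 4 vertices and 4 edges, delete both glued faces → V=10, E=17, F=9.
Attach a triangular prism (V=6, E=9, F=5) along a 4-gon: merge 4 vertices and 4 edges, delete both glued faces → V=12, E=22, F=12.
Check: V − E + F = 12 − 22 + 12 = 2.

12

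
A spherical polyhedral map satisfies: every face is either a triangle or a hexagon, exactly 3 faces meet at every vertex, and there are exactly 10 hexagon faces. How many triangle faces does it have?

Let x be the number of triangles; then F = 10 + x.
Edge–face incidences: 2E = 6·10 + 3·x = 60 + 3x.
Every vertex has degree 3, so 3V = 2E.
Euler: V − E + F = 2 ⇒ (2E)/3 − E + (10 + x) = 2.
Multiply by 6: 2·(2E) − 3·(2E) + 6·(10 + x) = 12, i.e. 60 + 6x − (60 + 3x) = 12.
Collecting terms: 3x = 12, so x = 4.
Then 2E = 60 + 3·4 = 72, so E = 36, V = 2E/3 = 24, F = 10 + 4 = 14.

4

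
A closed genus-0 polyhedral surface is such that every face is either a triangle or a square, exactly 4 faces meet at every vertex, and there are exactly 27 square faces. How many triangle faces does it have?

8

Let x be the number of triangles; then F = 27 + x.
Edge–face incidences: 2E = 4·27 + 3·x = 108 + 3x.
Every vertex has degree 4, so 4V = 2E.
Euler: V − E + F = 2 ⇒ (2E)/4 − E + (27 + x) = 2.
Multiply by 8: 2·(2E) − 4·(2E) + 8·(27 + x) = 16, i.e. 216 + 8x − 2·(108 + 3x) = 16.
Collecting terms: 2x = 16, so x = 8.
Then 2E = 108 + 3·8 = 132, so E = 66, V = 2E/4 = 33, F = 27 + 8 = 35.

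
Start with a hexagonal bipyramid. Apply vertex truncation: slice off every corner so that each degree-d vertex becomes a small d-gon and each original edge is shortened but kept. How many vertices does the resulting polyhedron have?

The base solid has V = 8, E = 18, F = 12.
Truncation replaces each original edge-end by a new vertex, so V′ = 2E = 36.
Each original edge survives, and each old vertex of degree d contributes d new edges; summing degrees gives Σd = 2E, so E′ = E + 2E = 3E = 54.
Each original face survives and each original vertex becomes one new face: F′ = F + V = 20.

36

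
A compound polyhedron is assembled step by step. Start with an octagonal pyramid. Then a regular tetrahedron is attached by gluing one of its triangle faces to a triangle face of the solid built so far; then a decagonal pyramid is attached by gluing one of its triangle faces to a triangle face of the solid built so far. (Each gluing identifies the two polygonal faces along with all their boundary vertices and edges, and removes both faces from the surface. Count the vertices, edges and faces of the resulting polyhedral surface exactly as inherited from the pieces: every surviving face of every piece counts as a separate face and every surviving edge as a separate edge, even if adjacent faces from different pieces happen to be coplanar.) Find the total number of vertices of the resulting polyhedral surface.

An octagonal pyramid: V=9, E=16, F=9.
Attach a regular tetrahedron (V=4, E=6, F=4) along a 3-gon: merge 3 vertices and 3 edges, delete both glued faces → V=10, E=19, F=11.
Attach a decagonal pyramid (V=11, E=20, F=11) along a 3-gon: merge 3 vertices and 3 edges, delete both glued faces → V=18, E=36, F=20.
Check: V − E + F = 18 − 36 + 20 = 2.

18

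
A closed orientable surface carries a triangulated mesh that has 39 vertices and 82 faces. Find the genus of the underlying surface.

2

Every face is a triangle, so 2E = 3·82 = 246, giving E = 123.
χ = V − E + F = 39 − 123 + 82 = -2.
For a closed orientable surface χ = 2 − 2g, so g = (2 − (-2))/2 = 2.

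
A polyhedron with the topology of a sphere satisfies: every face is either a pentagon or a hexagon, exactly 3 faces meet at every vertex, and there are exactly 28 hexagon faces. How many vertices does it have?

76

Let x be the number of pentagons; then F = 28 + x.
Edge–face incidences: 2E = 6·28 + 5·x = 168 + 5x.
Every vertex has degree 3, so 3V = 2E.
Euler: V − E + F = 2 ⇒ (2E)/3 − E + (28 + x) = 2.
Multiply by 6: 2·(2E) − 3·(2E) + 6·(28 + x) = 12, i.e. 168 + 6x − (168 + 5x) = 12.
Collecting terms: x = 12.
Then 2E = 168 + 5·12 = 228, so E = 114, V = 2E/3 = 76, F = 28 + 12 = 40.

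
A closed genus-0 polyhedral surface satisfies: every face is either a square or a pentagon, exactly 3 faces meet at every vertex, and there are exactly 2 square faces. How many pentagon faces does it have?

8

Let x be the number of pentagons; then F = 2 + x.
Edge–face incidences: 2E = 4·2 + 5·x = 8 + 5x.
Every vertex has degree 3, so 3V = 2E.
Euler: V − E + F = 2 ⇒ (2E)/3 − E + (2 + x) = 2.
Multiply by 6: 2·(2E) − 3·(2E) + 6·(2 + x) = 12, i.e. 12 + 6x − (8 + 5x) = 12.
Collecting terms: x + 4 = 12, so x = 8.
Then 2E = 8 + 5·8 = 48, so E = 24, V = 2E/3 = 16, F = 2 + 8 = 10.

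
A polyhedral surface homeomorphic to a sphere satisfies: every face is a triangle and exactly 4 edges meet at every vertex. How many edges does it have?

12

Each face has 3 edges and each edge borders two faces, so 2E = 3F.
Each vertex has degree 4, so 4V = 2E and hence V = 3F/4.
Euler: V − E + F = 2 ⇒ (3F/4) − (3F/2) + F = 2.
Multiply by 8: (6 − 12 + 8)F = 16, i.e. 2F = 16.
So F = 8, E = 3·8/2 = 12, V = 3·8/4 = 6.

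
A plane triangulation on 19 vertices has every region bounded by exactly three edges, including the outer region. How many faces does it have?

34

In a plane triangulation 3F = 2E and V − E + F = 2, so F = 2V − 4 = 2·19 − 4 = 34.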